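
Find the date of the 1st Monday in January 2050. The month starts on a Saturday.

3 January 2050

January 2050 begins on a Saturday, so the first Monday is January 3 (2 days later).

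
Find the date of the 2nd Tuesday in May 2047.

14 May 2047

The first Tuesday of May 2047 is May 7.
The 2nd Tuesday is 1 weeks later: 7 + 7 = 14.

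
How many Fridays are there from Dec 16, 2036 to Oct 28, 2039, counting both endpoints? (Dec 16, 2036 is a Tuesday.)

Dec 16, 2036 is a Tuesday; the first Friday on or after it is Dec 19, 2036 (3 days later).
From Dec 19, 2036 to Oct 28, 2039: 12 + 365 + 365 + 301 = 1043 days (rest of 2036, 2037, 2038, to Oct 28, 2039 in 2039).
1043 ÷ 7 = 149 full weeks with remainder 0, so 149 more Fridays after the first → 150.

150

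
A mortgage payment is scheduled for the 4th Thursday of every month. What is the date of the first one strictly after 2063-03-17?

March 2063 starts on a Thursday; its first Thursday is the 1st, so the 4th Thursday is the 22nd — 2063-03-22.
2063-03-22 is after 2063-03-17, so that is the next one.

2063-03-22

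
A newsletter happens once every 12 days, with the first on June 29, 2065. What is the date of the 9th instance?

October 3, 2065

The 9th occurrence is 8 intervals after the first: 8 × 12 = 96 days after June 29, 2065.
June has 30 days — 1 day to the end of June leaves 95.
July has 31 days (64 left).
August has 31 days (33 left).
September has 30 days (3 left).
3 days into October → October 3, 2065.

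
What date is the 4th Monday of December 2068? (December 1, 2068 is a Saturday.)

2068-12-24

December 2068 begins on a Saturday, so the first Monday is December 3 (2 days later).
The 4th Monday is 3 weeks later: 3 + 21 = 24.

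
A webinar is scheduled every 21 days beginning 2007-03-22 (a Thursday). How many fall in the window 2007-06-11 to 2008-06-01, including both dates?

17

Occurrences land 21·i days after 2007-03-22 for i = 0, 1, 2, …
2007-06-11 is 81 days after the start; 81 ÷ 21 = 3 remainder 18; since the remainder is 18, round up to i = 4. First occurrence in the window: #5 on 2007-06-14 (4×21 = 84 days in).
2008-06-01 is 437 days after the start; 437 ÷ 21 = 20 remainder 17. Last occurrence in the window: #21 on 2008-05-15.
Occurrences #5 through #21: 17 in total.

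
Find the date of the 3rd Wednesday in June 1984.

June 1984 begins on a Friday, so the first Wednesday is June 6 (5 days later).
The 3rd Wednesday is 2 weeks later: 6 + 14 = 20.

June 20, 1984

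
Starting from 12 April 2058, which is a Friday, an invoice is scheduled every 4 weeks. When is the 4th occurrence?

5 July 2058

The 4th occurrence is 3 intervals after the first: 3 × 28 = 84 days after 12 April 2058.
April has 30 days — 18 days to the end of April leaves 66.
May has 31 days (35 left).
June has 30 days (5 left).
5 days into July → 5 July 2058.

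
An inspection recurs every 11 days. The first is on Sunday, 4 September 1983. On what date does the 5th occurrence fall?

18 October 1983

The 5th occurrence is 4 intervals after the first: 4 × 11 = 44 days after 4 September 1983.
September has 30 days — 26 days to the end of September leaves 18.
18 days into October → 18 October 1983.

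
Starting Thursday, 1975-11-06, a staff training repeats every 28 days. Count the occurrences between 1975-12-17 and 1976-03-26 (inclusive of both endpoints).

4

Occurrences land 28·i days after 1975-11-06 for i = 0, 1, 2, …
1975-12-17 is 41 days after the start; 41 ÷ 28 = 1 remainder 13; since the remainder is 13, round up to i = 2. First occurrence in the window: #3 on 1976-01-01 (2×28 = 56 days in).
1976-03-26 is 141 days after the start; 141 ÷ 28 = 5 remainder 1. Last occurrence in the window: #6 on 1976-03-25.
Occurrences #3 through #6: 4 in total.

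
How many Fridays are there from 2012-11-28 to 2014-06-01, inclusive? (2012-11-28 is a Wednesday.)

79

2012-11-28 is a Wednesday; the first Friday on or after it is 2012-11-30 (2 days later).
From 2012-11-30 to 2014-06-01: 31 + 365 + 152 = 548 days (rest of 2012, 2013, to 2014-06-01 in 2014).
548 ÷ 7 = 78 full weeks with remainder 2, so 78 more Fridays after the first → 79.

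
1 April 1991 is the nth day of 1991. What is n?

Days in months before April: 31 + 28 + 31 = 90.
Plus 1 day into April → day 91.

91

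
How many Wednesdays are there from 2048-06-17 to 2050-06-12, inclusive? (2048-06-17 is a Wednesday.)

2048-06-17 is a Wednesday; the first Wednesday on or after it is 2048-06-17.
From 2048-06-17 to 2050-06-12: 197 + 365 + 163 = 725 days (rest of 2048, 2049, to 2050-06-12 in 2050).
725 ÷ 7 = 103 full weeks with remainder 4, so 103 more Wednesdays after the first → 104.

104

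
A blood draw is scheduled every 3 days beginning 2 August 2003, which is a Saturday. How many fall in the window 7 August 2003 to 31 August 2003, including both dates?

Occurrences land 3·i days after 2 August 2003 for i = 0, 1, 2, …
7 August 2003 is 5 days after the start; 5 ÷ 3 = 1 remainder 2; since the remainder is 2, round up to i = 2. First occurrence in the window: #3 on 8 August 2003 (2×3 = 6 days in).
31 August 2003 is 29 days after the start; 29 ÷ 3 = 9 remainder 2. Last occurrence in the window: #10 on 29 August 2003.
Occurrences #3 through #10: 8 in total.

8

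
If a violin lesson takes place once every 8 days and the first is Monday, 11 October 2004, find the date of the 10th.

22 December 2004

The 10th occurrence is 9 intervals after the first: 9 × 8 = 72 days after 11 October 2004.
October has 31 days — 20 days to the end of October leaves 52.
November has 30 days (22 left).
22 days into December → 22 December 2004.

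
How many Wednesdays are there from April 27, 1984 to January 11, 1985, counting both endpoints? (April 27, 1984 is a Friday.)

37

April 27, 1984 is a Friday; the first Wednesday on or after it is May 2, 1984 (5 days later).
From May 2, 1984 to January 11, 1985: 29 + 30 + 31 + 31 + 30 + 31 + 30 + 31 + 11 = 254 days (rest of May, June, July, August, September, October, November, December, January).
254 ÷ 7 = 36 full weeks with remainder 2, so 36 more Wednesdays after the first → 37.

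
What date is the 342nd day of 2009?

8 December 2009

January has 31 days (342 − 31 = 311 remain).
February has 28 days (311 − 28 = 283 remain).
March has 31 days (283 − 31 = 252 remain).
April has 30 days (252 − 30 = 222 remain).
May has 31 days (222 − 31 = 191 remain).
June has 30 days (191 − 30 = 161 remain).
July has 31 days (161 − 31 = 130 remain).
August has 31 days (130 − 31 = 99 remain).
September has 30 days (99 − 30 = 69 remain).
October has 31 days (69 − 31 = 38 remain).
November has 30 days (38 − 30 = 8 remain).
8 into December → December 8.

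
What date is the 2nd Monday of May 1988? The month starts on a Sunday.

May 1988 begins on a Sunday, so the first Monday is May 2 (1 day later).
The 2nd Monday is 1 weeks later: 2 + 7 = 9.

May 9, 1988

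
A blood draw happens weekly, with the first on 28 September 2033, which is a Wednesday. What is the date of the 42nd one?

The 42nd occurrence is 41 intervals after the first: 41 × 7 = 287 days after 28 September 2033.
September has 30 days — 2 days to the end of September leaves 285.
October has 31 days (254 left).
November has 30 days (224 left).
December has 31 days (193 left).
January has 31 days (162 left).
February has 28 days (134 left).
March has 31 days (103 left).
April has 30 days (73 left).
May has 31 days (42 left).
June has 30 days (12 left).
12 days into July → 12 July 2034.

12 July 2034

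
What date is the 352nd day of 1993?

January has 31 days (352 − 31 = 321 remain).
February has 28 days (321 − 28 = 293 remain).
March has 31 days (293 − 31 = 262 remain).
April has 30 days (262 − 30 = 232 remain).
May has 31 days (232 − 31 = 201 remain).
June has 30 days (201 − 30 = 171 remain).
July has 31 days (171 − 31 = 140 remain).
August has 31 days (140 − 31 = 109 remain).
September has 30 days (109 − 30 = 79 remain).
October has 31 days (79 − 31 = 48 remain).
November has 30 days (48 − 30 = 18 remain).
18 into December → December 18.

1993-12-18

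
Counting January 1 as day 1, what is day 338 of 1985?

1985-12-04

January has 31 days (338 − 31 = 307 remain).
February has 28 days (307 − 28 = 279 remain).
March has 31 days (279 − 31 = 248 remain).
April has 30 days (248 − 30 = 218 remain).
May has 31 days (218 − 31 = 187 remain).
June has 30 days (187 − 30 = 157 remain).
July has 31 days (157 − 31 = 126 remain).
August has 31 days (126 − 31 = 95 remain).
September has 30 days (95 − 30 = 65 remain).
October has 31 days (65 − 31 = 34 remain).
November has 30 days (34 − 30 = 4 remain).
4 into December → December 4.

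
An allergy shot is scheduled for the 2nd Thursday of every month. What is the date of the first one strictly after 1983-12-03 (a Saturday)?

December 1983 starts on a Thursday; its first Thursday is the 1st, so the 2nd Thursday is the 8th — 1983-12-08.
1983-12-08 is after 1983-12-03, so that is the next one.

1983-12-08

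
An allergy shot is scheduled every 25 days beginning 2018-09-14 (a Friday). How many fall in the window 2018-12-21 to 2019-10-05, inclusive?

12

Occurrences land 25·i days after 2018-09-14 for i = 0, 1, 2, …
2018-12-21 is 98 days after the start; 98 ÷ 25 = 3 remainder 23; since the remainder is 23, round up to i = 4. First occurrence in the window: #5 on 2018-12-23 (4×25 = 100 days in).
2019-10-05 is 386 days after the start; 386 ÷ 25 = 15 remainder 11. Last occurrence in the window: #16 on 2019-09-24.
Occurrences #5 through #16: 12 in total.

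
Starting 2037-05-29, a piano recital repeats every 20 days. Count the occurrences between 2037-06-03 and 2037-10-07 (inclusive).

6

Occurrences land 20·i days after 2037-05-29 for i = 0, 1, 2, …
2037-06-03 is 5 days after the start; 5 ÷ 20 = 0 remainder 5; since the remainder is 5, round up to i = 1. First occurrence in the window: #2 on 2037-06-18 (1×20 = 20 days in).
2037-10-07 is 131 days after the start; 131 ÷ 20 = 6 remainder 11. Last occurrence in the window: #7 on 2037-09-26.
Occurrences #2 through #7: 6 in total.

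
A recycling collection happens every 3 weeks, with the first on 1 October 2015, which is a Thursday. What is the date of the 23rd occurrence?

5 January 2017

The 23rd occurrence is 22 intervals after the first: 22 × 21 = 462 days after 1 October 2015.
October has 31 days — 30 days to the end of October leaves 432.
From end of October to end of 2015 is 61 days (371 left).
2016 has 366 days (5 left).
5 days into January → 5 January 2017.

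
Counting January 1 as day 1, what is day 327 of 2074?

Jan has 31 days (327 − 31 = 296 remain).
Feb has 28 days (296 − 28 = 268 remain).
Mar has 31 days (268 − 31 = 237 remain).
Apr has 30 days (237 − 30 = 207 remain).
May has 31 days (207 − 31 = 176 remain).
Jun has 30 days (176 − 30 = 146 remain).
Jul has 31 days (146 − 31 = 115 remain).
Aug has 31 days (115 − 31 = 84 remain).
Sep has 30 days (84 − 30 = 54 remain).
Oct has 31 days (54 − 31 = 23 remain).
23 into Nov → Nov 23.

Nov 23, 2074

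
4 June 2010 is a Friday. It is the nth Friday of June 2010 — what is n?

1st

Day 4 falls in week ⌈4/7⌉ of the month.
Days 1–7 hold the 1st Friday, 8–14 the 2nd, 15–21 the 3rd, 22–28 the 4th, 29–31 the 5th.
4 is in the range for the 1st.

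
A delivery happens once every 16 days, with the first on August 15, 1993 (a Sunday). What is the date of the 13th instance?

February 23, 1994

The 13th occurrence is 12 intervals after the first: 12 × 16 = 192 days after August 15, 1993.
August has 31 days — 16 days to the end of August leaves 176.
September has 30 days (146 left).
October has 31 days (115 left).
November has 30 days (85 left).
December has 31 days (54 left).
January has 31 days (23 left).
23 days into February → February 23, 1994.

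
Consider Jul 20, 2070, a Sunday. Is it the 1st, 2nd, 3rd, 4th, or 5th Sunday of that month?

3rd

Day 20 falls in week ⌈20/7⌉ of the month.
Days 1–7 hold the 1st Sunday, 8–14 the 2nd, 15–21 the 3rd, 22–28 the 4th, 29–31 the 5th.
20 is in the range for the 3rd.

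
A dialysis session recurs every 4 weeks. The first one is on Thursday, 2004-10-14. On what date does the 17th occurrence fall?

2006-01-05

The 17th occurrence is 16 intervals after the first: 16 × 28 = 448 days after 2004-10-14.
October has 31 days — 17 days to the end of October leaves 431.
From end of October to end of 2004 is 61 days (370 left).
2005 has 365 days (5 left).
5 days into January → 2006-01-05.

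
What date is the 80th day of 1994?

January has 31 days (80 − 31 = 49 remain).
February has 28 days (49 − 28 = 21 remain).
21 into March → March 21.

March 21, 1994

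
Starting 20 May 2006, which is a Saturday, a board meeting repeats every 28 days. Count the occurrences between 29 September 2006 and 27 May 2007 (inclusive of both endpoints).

Occurrences land 28·i days after 20 May 2006 for i = 0, 1, 2, …
29 September 2006 is 132 days after the start; 132 ÷ 28 = 4 remainder 20; since the remainder is 20, round up to i = 5. First occurrence in the window: #6 on 7 October 2006 (5×28 = 140 days in).
27 May 2007 is 372 days after the start; 372 ÷ 28 = 13 remainder 8. Last occurrence in the window: #14 on 19 May 2007.
Occurrences #6 through #14: 9 in total.

9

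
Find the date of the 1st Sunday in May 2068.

May 6, 2068

The first Sunday of May 2068 is May 6.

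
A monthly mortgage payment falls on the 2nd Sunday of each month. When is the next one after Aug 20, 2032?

Sep 12, 2032

Aug 2032 starts on a Sunday; its first Sunday is the 1st, so the 2nd Sunday is the 8th — Aug 8, 2032.
That is not after Aug 20, 2032, so look at Sep 2032.
Sep 2032 starts on a Wednesday; its first Sunday is the 5th, so the 2nd Sunday is the 12th — Sep 12, 2032.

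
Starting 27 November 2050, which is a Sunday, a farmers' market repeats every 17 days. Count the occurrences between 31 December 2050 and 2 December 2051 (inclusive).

20

Occurrences land 17·i days after 27 November 2050 for i = 0, 1, 2, …
31 December 2050 is 34 days after the start; 34 ÷ 17 = 2 remainder 0. First occurrence in the window: #3 on 31 December 2050 (2×17 = 34 days in).
2 December 2051 is 370 days after the start; 370 ÷ 17 = 21 remainder 13. Last occurrence in the window: #22 on 19 November 2051.
Occurrences #3 through #22: 20 in total.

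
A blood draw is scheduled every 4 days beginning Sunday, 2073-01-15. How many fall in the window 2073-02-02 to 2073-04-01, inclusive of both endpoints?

Occurrences land 4·i days after 2073-01-15 for i = 0, 1, 2, …
2073-02-02 is 18 days after the start; 18 ÷ 4 = 4 remainder 2; since the remainder is 2, round up to i = 5. First occurrence in the window: #6 on 2073-02-04 (5×4 = 20 days in).
2073-04-01 is 76 days after the start; 76 ÷ 4 = 19 remainder 0. Last occurrence in the window: #20 on 2073-04-01.
Occurrences #6 through #20: 15 in total.

15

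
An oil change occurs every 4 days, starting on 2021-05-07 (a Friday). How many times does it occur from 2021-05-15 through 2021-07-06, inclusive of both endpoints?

Occurrences land 4·i days after 2021-05-07 for i = 0, 1, 2, …
2021-05-15 is 8 days after the start; 8 ÷ 4 = 2 remainder 0. First occurrence in the window: #3 on 2021-05-15 (2×4 = 8 days in).
2021-07-06 is 60 days after the start; 60 ÷ 4 = 15 remainder 0. Last occurrence in the window: #16 on 2021-07-06.
Occurrences #3 through #16: 14 in total.

14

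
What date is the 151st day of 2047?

Jan has 31 days (151 − 31 = 120 remain).
Feb has 28 days (120 − 28 = 92 remain).
Mar has 31 days (92 − 31 = 61 remain).
Apr has 30 days (61 − 30 = 31 remain).
31 into May → May 31.

May 31, 2047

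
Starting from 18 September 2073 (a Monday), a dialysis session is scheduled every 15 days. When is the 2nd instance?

3 October 2073

The 2nd occurrence is 1 interval after the first: 1 × 15 = 15 days after 18 September 2073.
September has 30 days — 12 days to the end of September leaves 3.
3 days into October → 3 October 2073.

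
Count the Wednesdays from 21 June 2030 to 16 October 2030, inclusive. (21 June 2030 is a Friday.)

21 June 2030 is a Friday; the first Wednesday on or after it is 26 June 2030 (5 days later).
From 26 June 2030 to 16 October 2030: 4 + 31 + 31 + 30 + 16 = 112 days (rest of June, July, August, September, October).
112 ÷ 7 = 16 full weeks with remainder 0, so 16 more Wednesdays after the first → 17.

17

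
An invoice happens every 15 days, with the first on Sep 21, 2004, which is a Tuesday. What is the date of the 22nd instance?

The 22nd occurrence is 21 intervals after the first: 21 × 15 = 315 days after Sep 21, 2004.
Sep has 30 days — 9 days to the end of Sep leaves 306.
Oct has 31 days (275 left).
Nov has 30 days (245 left).
Dec has 31 days (214 left).
Jan has 31 days (183 left).
Feb has 28 days (155 left).
Mar has 31 days (124 left).
Apr has 30 days (94 left).
May has 31 days (63 left).
Jun has 30 days (33 left).
Jul has 31 days (2 left).
2 days into Aug → Aug 2, 2005.

Aug 2, 2005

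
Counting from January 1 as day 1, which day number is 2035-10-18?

291

Days in months before October: 31 + 28 + 31 + 30 + 31 + 30 + 31 + 31 + 30 = 273.
Plus 18 days into October → day 291.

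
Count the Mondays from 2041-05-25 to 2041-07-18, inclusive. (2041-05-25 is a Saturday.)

2041-05-25 is a Saturday; the first Monday on or after it is 2041-05-27 (2 days later).
From 2041-05-27 to 2041-07-18: 4 + 30 + 18 = 52 days (rest of May, June, July).
52 ÷ 7 = 7 full weeks with remainder 3, so 7 more Mondays after the first → 8.

8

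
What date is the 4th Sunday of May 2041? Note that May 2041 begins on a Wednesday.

May 2041 begins on a Wednesday, so the first Sunday is May 5 (4 days later).
The 4th Sunday is 3 weeks later: 5 + 21 = 26.

2041-05-26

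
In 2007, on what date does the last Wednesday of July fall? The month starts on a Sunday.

2007-07-25

July 2007 begins on a Sunday, so the first Wednesday is July 4 (3 days later).
July 2007 has 31 days. Adding weeks: 4, 11, 18, 25 — the last one ≤ 31 is the 25th.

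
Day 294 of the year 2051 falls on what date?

January has 31 days (294 − 31 = 263 remain).
February has 28 days (263 − 28 = 235 remain).
March has 31 days (235 − 31 = 204 remain).
April has 30 days (204 − 30 = 174 remain).
May has 31 days (174 − 31 = 143 remain).
June has 30 days (143 − 30 = 113 remain).
July has 31 days (113 − 31 = 82 remain).
August has 31 days (82 − 31 = 51 remain).
September has 30 days (51 − 30 = 21 remain).
21 into October → October 21.

2051-10-21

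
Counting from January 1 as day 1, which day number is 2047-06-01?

Days in months before June: 31 + 28 + 31 + 30 + 31 = 151.
Plus 1 day into June → day 152.

152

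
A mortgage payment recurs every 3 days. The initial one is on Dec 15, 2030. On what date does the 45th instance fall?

Apr 26, 2031

The 45th occurrence is 44 intervals after the first: 44 × 3 = 132 days after Dec 15, 2030.
Dec has 31 days — 16 days to the end of Dec leaves 116.
Jan has 31 days (85 left).
Feb has 28 days (57 left).
Mar has 31 days (26 left).
26 days into Apr → Apr 26, 2031.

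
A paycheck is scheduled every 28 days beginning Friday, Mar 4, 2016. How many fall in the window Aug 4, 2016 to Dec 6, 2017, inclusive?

17

Occurrences land 28·i days after Mar 4, 2016 for i = 0, 1, 2, …
Aug 4, 2016 is 153 days after the start; 153 ÷ 28 = 5 remainder 13; since the remainder is 13, round up to i = 6. First occurrence in the window: #7 on Aug 19, 2016 (6×28 = 168 days in).
Dec 6, 2017 is 642 days after the start; 642 ÷ 28 = 22 remainder 26. Last occurrence in the window: #23 on Nov 10, 2017.
Occurrences #7 through #23: 17 in total.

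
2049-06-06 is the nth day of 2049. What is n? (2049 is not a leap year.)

Days in months before June: 31 + 28 + 31 + 30 + 31 = 151.
Plus 6 days into June → day 157.

157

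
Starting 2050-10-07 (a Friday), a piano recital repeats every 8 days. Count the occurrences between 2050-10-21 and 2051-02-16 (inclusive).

Occurrences land 8·i days after 2050-10-07 for i = 0, 1, 2, …
2050-10-21 is 14 days after the start; 14 ÷ 8 = 1 remainder 6; since the remainder is 6, round up to i = 2. First occurrence in the window: #3 on 2050-10-23 (2×8 = 16 days in).
2051-02-16 is 132 days after the start; 132 ÷ 8 = 16 remainder 4. Last occurrence in the window: #17 on 2051-02-12.
Occurrences #3 through #17: 15 in total.

15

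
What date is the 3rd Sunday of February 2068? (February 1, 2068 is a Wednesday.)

February 2068 begins on a Wednesday, so the first Sunday is February 5 (4 days later).
The 3rd Sunday is 2 weeks later: 5 + 14 = 19.

February 19, 2068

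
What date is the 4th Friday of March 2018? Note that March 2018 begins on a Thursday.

March 23, 2018

March 2018 begins on a Thursday, so the first Friday is March 2 (1 day later).
The 4th Friday is 3 weeks later: 2 + 21 = 23.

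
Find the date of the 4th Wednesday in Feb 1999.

The first Wednesday of Feb 1999 is Feb 3.
The 4th Wednesday is 3 weeks later: 3 + 21 = 24.

Feb 24, 1999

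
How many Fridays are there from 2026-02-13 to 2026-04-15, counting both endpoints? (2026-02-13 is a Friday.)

2026-02-13 is a Friday; the first Friday on or after it is 2026-02-13.
From 2026-02-13 to 2026-04-15: 15 + 31 + 15 = 61 days (rest of February, March, April).
61 ÷ 7 = 8 full weeks with remainder 5, so 8 more Fridays after the first → 9.

9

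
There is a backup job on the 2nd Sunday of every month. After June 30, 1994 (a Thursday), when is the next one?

June 1994 starts on a Wednesday; its first Sunday is the 5th, so the 2nd Sunday is the 12th — June 12, 1994.
That is not after June 30, 1994, so look at July 1994.
July 1994 starts on a Friday; its first Sunday is the 3rd, so the 2nd Sunday is the 10th — July 10, 1994.

July 10, 1994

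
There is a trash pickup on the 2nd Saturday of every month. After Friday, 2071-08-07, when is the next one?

2071-08-08

August 2071 starts on a Saturday; its first Saturday is the 1st, so the 2nd Saturday is the 8th — 2071-08-08.
2071-08-08 is after 2071-08-07, so that is the next one.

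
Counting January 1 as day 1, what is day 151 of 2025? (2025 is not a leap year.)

Jan has 31 days (151 − 31 = 120 remain).
Feb has 28 days (120 − 28 = 92 remain).
Mar has 31 days (92 − 31 = 61 remain).
Apr has 30 days (61 − 30 = 31 remain).
31 into May → May 31.

May 31, 2025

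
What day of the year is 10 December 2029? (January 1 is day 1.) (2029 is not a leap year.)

Days in months before December: 31 + 28 + 31 + 30 + 31 + 30 + 31 + 31 + 30 + 31 + 30 = 334.
Plus 10 days into December → day 344.

344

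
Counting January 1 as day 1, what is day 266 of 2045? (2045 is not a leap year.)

Jan has 31 days (266 − 31 = 235 remain).
Feb has 28 days (235 − 28 = 207 remain).
Mar has 31 days (207 − 31 = 176 remain).
Apr has 30 days (176 − 30 = 146 remain).
May has 31 days (146 − 31 = 115 remain).
Jun has 30 days (115 − 30 = 85 remain).
Jul has 31 days (85 − 31 = 54 remain).
Aug has 31 days (54 − 31 = 23 remain).
23 into Sep → Sep 23.

Sep 23, 2045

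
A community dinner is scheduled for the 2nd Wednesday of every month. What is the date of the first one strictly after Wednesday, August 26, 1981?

September 9, 1981

August 1981 starts on a Saturday; its first Wednesday is the 5th, so the 2nd Wednesday is the 12th — August 12, 1981.
That is not after August 26, 1981, so look at September 1981.
September 1981 starts on a Tuesday; its first Wednesday is the 2nd, so the 2nd Wednesday is the 9th — September 9, 1981.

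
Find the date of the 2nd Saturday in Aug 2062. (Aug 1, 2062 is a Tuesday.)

Aug 12, 2062

Aug 2062 begins on a Tuesday, so the first Saturday is Aug 5 (4 days later).
The 2nd Saturday is 1 weeks later: 5 + 7 = 12.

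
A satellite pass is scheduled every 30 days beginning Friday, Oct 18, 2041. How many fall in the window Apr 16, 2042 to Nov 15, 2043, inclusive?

Occurrences land 30·i days after Oct 18, 2041 for i = 0, 1, 2, …
Apr 16, 2042 is 180 days after the start; 180 ÷ 30 = 6 remainder 0. First occurrence in the window: #7 on Apr 16, 2042 (6×30 = 180 days in).
Nov 15, 2043 is 758 days after the start; 758 ÷ 30 = 25 remainder 8. Last occurrence in the window: #26 on Nov 7, 2043.
Occurrences #7 through #26: 20 in total.

20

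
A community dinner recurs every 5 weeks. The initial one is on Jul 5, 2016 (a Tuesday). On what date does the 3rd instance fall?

The 3rd occurrence is 2 intervals after the first: 2 × 35 = 70 days after Jul 5, 2016.
Jul has 31 days — 26 days to the end of Jul leaves 44.
Aug has 31 days (13 left).
13 days into Sep → Sep 13, 2016.

Sep 13, 2016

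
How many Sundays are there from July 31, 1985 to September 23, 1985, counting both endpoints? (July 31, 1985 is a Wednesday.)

July 31, 1985 is a Wednesday; the first Sunday on or after it is August 4, 1985 (4 days later).
From August 4, 1985 to September 23, 1985: 27 + 23 = 50 days (rest of August, September).
50 ÷ 7 = 7 full weeks with remainder 1, so 7 more Sundays after the first → 8.

8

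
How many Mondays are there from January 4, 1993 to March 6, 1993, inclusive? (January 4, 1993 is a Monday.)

9

January 4, 1993 is a Monday; the first Monday on or after it is January 4, 1993.
From January 4, 1993 to March 6, 1993: 27 + 28 + 6 = 61 days (rest of January, February, March).
61 ÷ 7 = 8 full weeks with remainder 5, so 8 more Mondays after the first → 9.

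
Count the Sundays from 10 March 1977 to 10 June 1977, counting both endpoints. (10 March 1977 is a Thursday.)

13

10 March 1977 is a Thursday; the first Sunday on or after it is 13 March 1977 (3 days later).
From 13 March 1977 to 10 June 1977: 18 + 30 + 31 + 10 = 89 days (rest of March, April, May, June).
89 ÷ 7 = 12 full weeks with remainder 5, so 12 more Sundays after the first → 13.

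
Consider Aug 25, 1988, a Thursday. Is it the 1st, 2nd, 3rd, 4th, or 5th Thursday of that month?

4th

Day 25 falls in week ⌈25/7⌉ of the month.
Days 1–7 hold the 1st Thursday, 8–14 the 2nd, 15–21 the 3rd, 22–28 the 4th, 29–31 the 5th.
25 is in the range for the 4th.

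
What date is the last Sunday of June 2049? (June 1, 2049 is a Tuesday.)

June 2049 begins on a Tuesday, so the first Sunday is June 6 (5 days later).
June 2049 has 30 days. Adding weeks: 6, 13, 20, 27 — the last one ≤ 30 is the 27th.

27 June 2049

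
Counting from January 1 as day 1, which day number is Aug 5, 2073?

Days in months before Aug: 31 + 28 + 31 + 30 + 31 + 30 + 31 = 212.
Plus 5 days into Aug → day 217.

217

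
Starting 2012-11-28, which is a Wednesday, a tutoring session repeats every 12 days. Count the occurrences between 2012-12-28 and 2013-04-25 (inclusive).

10

Occurrences land 12·i days after 2012-11-28 for i = 0, 1, 2, …
2012-12-28 is 30 days after the start; 30 ÷ 12 = 2 remainder 6; since the remainder is 6, round up to i = 3. First occurrence in the window: #4 on 2013-01-03 (3×12 = 36 days in).
2013-04-25 is 148 days after the start; 148 ÷ 12 = 12 remainder 4. Last occurrence in the window: #13 on 2013-04-21.
Occurrences #4 through #13: 10 in total.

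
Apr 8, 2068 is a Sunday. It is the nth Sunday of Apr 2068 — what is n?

Day 8 falls in week ⌈8/7⌉ of the month.
Days 1–7 hold the 1st Sunday, 8–14 the 2nd, 15–21 the 3rd, 22–28 the 4th, 29–31 the 5th.
8 is in the range for the 2nd.

2nd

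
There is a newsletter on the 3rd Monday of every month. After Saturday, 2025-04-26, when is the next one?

April 2025 starts on a Tuesday; its first Monday is the 7th, so the 3rd Monday is the 21st — 2025-04-21.
That is not after 2025-04-26, so look at May 2025.
May 2025 starts on a Thursday; its first Monday is the 5th, so the 3rd Monday is the 19th — 2025-05-19.

2025-05-19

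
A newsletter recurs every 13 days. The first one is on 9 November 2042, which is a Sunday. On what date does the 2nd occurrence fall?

The 2nd occurrence is 1 interval after the first: 1 × 13 = 13 days after 9 November 2042.
13 days later is 22 November 2042.

22 November 2042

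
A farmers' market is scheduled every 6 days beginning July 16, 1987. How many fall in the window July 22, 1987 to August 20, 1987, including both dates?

5

Occurrences land 6·i days after July 16, 1987 for i = 0, 1, 2, …
July 22, 1987 is 6 days after the start; 6 ÷ 6 = 1 remainder 0. First occurrence in the window: #2 on July 22, 1987 (1×6 = 6 days in).
August 20, 1987 is 35 days after the start; 35 ÷ 6 = 5 remainder 5. Last occurrence in the window: #6 on August 15, 1987.
Occurrences #2 through #6: 5 in total.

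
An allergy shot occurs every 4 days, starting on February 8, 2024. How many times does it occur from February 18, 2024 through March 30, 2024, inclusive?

Occurrences land 4·i days after February 8, 2024 for i = 0, 1, 2, …
February 18, 2024 is 10 days after the start; 10 ÷ 4 = 2 remainder 2; since the remainder is 2, round up to i = 3. First occurrence in the window: #4 on February 20, 2024 (3×4 = 12 days in).
March 30, 2024 is 51 days after the start; 51 ÷ 4 = 12 remainder 3. Last occurrence in the window: #13 on March 27, 2024.
Occurrences #4 through #13: 10 in total.

10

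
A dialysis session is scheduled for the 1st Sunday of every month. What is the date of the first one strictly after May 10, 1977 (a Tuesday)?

June 5, 1977

May 1977 starts on a Sunday, so its 1st Sunday is May 1, 1977.
That is not after May 10, 1977, so look at June 1977.
June 1977 starts on a Wednesday, so its 1st Sunday is June 5, 1977 (4 days in).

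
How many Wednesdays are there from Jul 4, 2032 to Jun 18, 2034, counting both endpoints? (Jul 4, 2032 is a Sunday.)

Jul 4, 2032 is a Sunday; the first Wednesday on or after it is Jul 7, 2032 (3 days later).
From Jul 7, 2032 to Jun 18, 2034: 177 + 365 + 169 = 711 days (rest of 2032, 2033, to Jun 18, 2034 in 2034).
711 ÷ 7 = 101 full weeks with remainder 4, so 101 more Wednesdays after the first → 102.

102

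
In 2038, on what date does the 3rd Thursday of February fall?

The first Thursday of February 2038 is February 4.
The 3rd Thursday is 2 weeks later: 4 + 14 = 18.

2038-02-18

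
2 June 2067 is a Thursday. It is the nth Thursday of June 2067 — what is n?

Day 2 falls in week ⌈2/7⌉ of the month.
Days 1–7 hold the 1st Thursday, 8–14 the 2nd, 15–21 the 3rd, 22–28 the 4th, 29–31 the 5th.
2 is in the range for the 1st.

1st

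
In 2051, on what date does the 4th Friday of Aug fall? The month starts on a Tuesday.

Aug 25, 2051

Aug 2051 begins on a Tuesday, so the first Friday is Aug 4 (3 days later).
The 4th Friday is 3 weeks later: 4 + 21 = 25.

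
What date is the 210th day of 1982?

January has 31 days (210 − 31 = 179 remain).
February has 28 days (179 − 28 = 151 remain).
March has 31 days (151 − 31 = 120 remain).
April has 30 days (120 − 30 = 90 remain).
May has 31 days (90 − 31 = 59 remain).
June has 30 days (59 − 30 = 29 remain).
29 into July → July 29.

1982-07-29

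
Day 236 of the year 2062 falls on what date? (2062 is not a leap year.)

Jan has 31 days (236 − 31 = 205 remain).
Feb has 28 days (205 − 28 = 177 remain).
Mar has 31 days (177 − 31 = 146 remain).
Apr has 30 days (146 − 30 = 116 remain).
May has 31 days (116 − 31 = 85 remain).
Jun has 30 days (85 − 30 = 55 remain).
Jul has 31 days (55 − 31 = 24 remain).
24 into Aug → Aug 24.

Aug 24, 2062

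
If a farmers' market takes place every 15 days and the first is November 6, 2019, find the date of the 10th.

The 10th occurrence is 9 intervals after the first: 9 × 15 = 135 days after November 6, 2019.
November has 30 days — 24 days to the end of November leaves 111.
December has 31 days (80 left).
January has 31 days (49 left).
February has 29 days (20 left).
20 days into March → March 20, 2020.

March 20, 2020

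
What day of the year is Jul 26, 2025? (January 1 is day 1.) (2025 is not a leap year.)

207

Days in months before Jul: 31 + 28 + 31 + 30 + 31 + 30 = 181.
Plus 26 days into Jul → day 207.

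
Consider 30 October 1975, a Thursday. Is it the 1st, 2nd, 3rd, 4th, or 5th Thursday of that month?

5th

Day 30 falls in week ⌈30/7⌉ of the month.
Days 1–7 hold the 1st Thursday, 8–14 the 2nd, 15–21 the 3rd, 22–28 the 4th, 29–31 the 5th.
30 is in the range for the 5th.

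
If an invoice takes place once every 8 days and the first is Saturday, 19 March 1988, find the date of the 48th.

30 March 1989

The 48th occurrence is 47 intervals after the first: 47 × 8 = 376 days after 19 March 1988.
March has 31 days — 12 days to the end of March leaves 364.
April has 30 days (334 left).
May has 31 days (303 left).
June has 30 days (273 left).
July has 31 days (242 left).
August has 31 days (211 left).
September has 30 days (181 left).
October has 31 days (150 left).
November has 30 days (120 left).
December has 31 days (89 left).
January has 31 days (58 left).
February has 28 days (30 left).
30 days into March → 30 March 1989.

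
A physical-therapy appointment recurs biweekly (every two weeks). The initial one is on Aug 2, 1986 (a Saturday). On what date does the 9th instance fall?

The 9th occurrence is 8 intervals after the first: 8 × 14 = 112 days after Aug 2, 1986.
Aug has 31 days — 29 days to the end of Aug leaves 83.
Sep has 30 days (53 left).
Oct has 31 days (22 left).
22 days into Nov → Nov 22, 1986.

Nov 22, 1986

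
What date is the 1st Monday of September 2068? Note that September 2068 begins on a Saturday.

September 3, 2068

September 2068 begins on a Saturday, so the first Monday is September 3 (2 days later).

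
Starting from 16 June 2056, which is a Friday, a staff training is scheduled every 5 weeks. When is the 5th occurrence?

3 November 2056

The 5th occurrence is 4 intervals after the first: 4 × 35 = 140 days after 16 June 2056.
June has 30 days — 14 days to the end of June leaves 126.
July has 31 days (95 left).
August has 31 days (64 left).
September has 30 days (34 left).
October has 31 days (3 left).
3 days into November → 3 November 2056.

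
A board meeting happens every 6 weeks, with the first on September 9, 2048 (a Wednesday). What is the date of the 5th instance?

The 5th occurrence is 4 intervals after the first: 4 × 42 = 168 days after September 9, 2048.
September has 30 days — 21 days to the end of September leaves 147.
October has 31 days (116 left).
November has 30 days (86 left).
December has 31 days (55 left).
January has 31 days (24 left).
24 days into February → February 24, 2049.

February 24, 2049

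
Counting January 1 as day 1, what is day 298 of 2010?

January has 31 days (298 − 31 = 267 remain).
February has 28 days (267 − 28 = 239 remain).
March has 31 days (239 − 31 = 208 remain).
April has 30 days (208 − 30 = 178 remain).
May has 31 days (178 − 31 = 147 remain).
June has 30 days (147 − 30 = 117 remain).
July has 31 days (117 − 31 = 86 remain).
August has 31 days (86 − 31 = 55 remain).
September has 30 days (55 − 30 = 25 remain).
25 into October → October 25.

2010-10-25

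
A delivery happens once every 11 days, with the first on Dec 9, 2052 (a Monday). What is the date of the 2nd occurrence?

Dec 20, 2052

The 2nd occurrence is 1 interval after the first: 1 × 11 = 11 days after Dec 9, 2052.
11 days later is Dec 20, 2052.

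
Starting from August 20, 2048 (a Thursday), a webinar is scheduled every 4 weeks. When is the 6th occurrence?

The 6th occurrence is 5 intervals after the first: 5 × 28 = 140 days after August 20, 2048.
August has 31 days — 11 days to the end of August leaves 129.
September has 30 days (99 left).
October has 31 days (68 left).
November has 30 days (38 left).
December has 31 days (7 left).
7 days into January → January 7, 2049.

January 7, 2049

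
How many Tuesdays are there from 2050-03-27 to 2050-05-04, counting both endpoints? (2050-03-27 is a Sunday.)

6

2050-03-27 is a Sunday; the first Tuesday on or after it is 2050-03-29 (2 days later).
From 2050-03-29 to 2050-05-04: 2 + 30 + 4 = 36 days (rest of March, April, May).
36 ÷ 7 = 5 full weeks with remainder 1, so 5 more Tuesdays after the first → 6.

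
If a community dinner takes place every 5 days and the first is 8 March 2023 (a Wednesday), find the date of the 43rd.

The 43rd occurrence is 42 intervals after the first: 42 × 5 = 210 days after 8 March 2023.
March has 31 days — 23 days to the end of March leaves 187.
April has 30 days (157 left).
May has 31 days (126 left).
June has 30 days (96 left).
July has 31 days (65 left).
August has 31 days (34 left).
September has 30 days (4 left).
4 days into October → 4 October 2023.

4 October 2023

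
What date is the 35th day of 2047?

Jan has 31 days (35 − 31 = 4 remain).
4 into Feb → Feb 4.

Feb 4, 2047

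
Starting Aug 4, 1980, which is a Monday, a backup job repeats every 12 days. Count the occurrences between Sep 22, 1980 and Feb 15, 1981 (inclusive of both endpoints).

Occurrences land 12·i days after Aug 4, 1980 for i = 0, 1, 2, …
Sep 22, 1980 is 49 days after the start; 49 ÷ 12 = 4 remainder 1; since the remainder is 1, round up to i = 5. First occurrence in the window: #6 on Oct 3, 1980 (5×12 = 60 days in).
Feb 15, 1981 is 195 days after the start; 195 ÷ 12 = 16 remainder 3. Last occurrence in the window: #17 on Feb 12, 1981.
Occurrences #6 through #17: 12 in total.

12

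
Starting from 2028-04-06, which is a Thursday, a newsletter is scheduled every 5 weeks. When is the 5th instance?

The 5th occurrence is 4 intervals after the first: 4 × 35 = 140 days after 2028-04-06.
April has 30 days — 24 days to the end of April leaves 116.
May has 31 days (85 left).
June has 30 days (55 left).
July has 31 days (24 left).
24 days into August → 2028-08-24.

2028-08-24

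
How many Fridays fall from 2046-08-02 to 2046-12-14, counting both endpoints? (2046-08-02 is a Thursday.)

20

2046-08-02 is a Thursday; the first Friday on or after it is 2046-08-03 (1 day later).
From 2046-08-03 to 2046-12-14: 28 + 30 + 31 + 30 + 14 = 133 days (rest of August, September, October, November, December).
133 ÷ 7 = 19 full weeks with remainder 0, so 19 more Fridays after the first → 20.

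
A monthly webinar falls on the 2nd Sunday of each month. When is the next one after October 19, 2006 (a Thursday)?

October 2006 starts on a Sunday; its first Sunday is the 1st, so the 2nd Sunday is the 8th — October 8, 2006.
That is not after October 19, 2006, so look at November 2006.
November 2006 starts on a Wednesday; its first Sunday is the 5th, so the 2nd Sunday is the 12th — November 12, 2006.

November 12, 2006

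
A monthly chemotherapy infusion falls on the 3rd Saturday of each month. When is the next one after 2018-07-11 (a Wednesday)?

2018-07-21

July 2018 starts on a Sunday; its first Saturday is the 7th, so the 3rd Saturday is the 21st — 2018-07-21.
2018-07-21 is after 2018-07-11, so that is the next one.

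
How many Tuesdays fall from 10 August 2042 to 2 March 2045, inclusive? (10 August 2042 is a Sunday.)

10 August 2042 is a Sunday; the first Tuesday on or after it is 12 August 2042 (2 days later).
From 12 August 2042 to 2 March 2045: 141 + 365 + 366 + 61 = 933 days (rest of 2042, 2043, 2044, to 2 March 2045 in 2045).
933 ÷ 7 = 133 full weeks with remainder 2, so 133 more Tuesdays after the first → 134.

134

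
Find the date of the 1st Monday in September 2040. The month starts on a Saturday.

2040-09-03

September 2040 begins on a Saturday, so the first Monday is September 3 (2 days later).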